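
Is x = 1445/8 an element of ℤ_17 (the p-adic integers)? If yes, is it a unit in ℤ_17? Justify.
x ∈ ℤ_17 but not a unit; v_17(x) = 2 > 0

ℤ_17 = {x ∈ ℚ_17 : v_17(x) ≥ 0} and ℤ_17^× = {x ∈ ℤ_17 : v_17(x) = 0}. Here v_17(1445/8) = v_17(num) − v_17(den) = 2; compare against these criteria.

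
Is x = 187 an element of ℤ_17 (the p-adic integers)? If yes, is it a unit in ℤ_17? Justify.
x ∈ ℤ_17 but not a unit; v_17(x) = 1 > 0

ℤ_17 = {x ∈ ℚ_17 : v_17(x) ≥ 0} and ℤ_17^× = {x ∈ ℤ_17 : v_17(x) = 0}. Here v_17(187) = v_17(num) − v_17(den) = 1; compare against these criteria.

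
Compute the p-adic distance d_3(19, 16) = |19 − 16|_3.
d_3(19, 16) = 1/3

Step 1 — x − y = 19 − 16 = 3. Step 2 — v_3(3) = 1 (factor: 3 = (3^1 · 1); the sign does not affect v_p). Step 3 — |x − y|_3 = 3^{-1} = 1/3.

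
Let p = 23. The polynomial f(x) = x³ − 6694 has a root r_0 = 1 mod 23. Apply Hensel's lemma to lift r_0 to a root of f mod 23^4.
r_3 = 171512 (mod 279841)

Hensel: r_{i+1} = r_i − f(r_i)/f′(r_i) mod 23^{i+2}, where f′(x) = 3x². Iterate:
  r_0 = 1 (mod 23)
  r_1 = 116 (mod 529)
  r_2 = 1174 (mod 12167)
  r_3 = 171512 (mod 279841)
Final: r = 171512 with f(r) ≡ 0 mod 23^4.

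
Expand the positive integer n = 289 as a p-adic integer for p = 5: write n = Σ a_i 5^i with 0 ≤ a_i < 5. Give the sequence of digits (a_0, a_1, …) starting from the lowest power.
(a_0, a_1, …) = (4, 2, 1, 2)

Repeated division by 5 gives the digits low-to-high: 289 = 4 + 2·5^1 + 1·5^2 + 2·5^3. Digit sequence: (4, 2, 1, 2).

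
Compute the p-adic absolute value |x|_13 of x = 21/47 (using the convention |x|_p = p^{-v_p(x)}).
|21/47|_13 = 1

Step 1 — compute v_13(x) by factoring powers of 13 out of the numerator and denominator: v_13(21/47) = 0. Step 2 — apply |x|_p = p^{-v_p(x)} = 13^{0} = 1.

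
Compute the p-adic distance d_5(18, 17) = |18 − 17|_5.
d_5(18, 17) = 1

Step 1 — x − y = 18 − 17 = 1. Step 2 — v_5(1) = 0 (factor: 1 = (5^0 · 1); the sign does not affect v_p). Step 3 — |x − y|_5 = 5^{0} = 1.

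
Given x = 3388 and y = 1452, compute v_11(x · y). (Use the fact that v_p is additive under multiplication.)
v_11(4919376) = 4

v_p(x) = 2 (factor: 3388 = 11^2 · 28); v_p(y) = 2 (factor: 1452 = 11^2 · 12). Additivity: v_p(xy) = v_p(x) + v_p(y) = 2 + 2 = 4. (Direct check: xy = 4919376 = 11^4 · (336).)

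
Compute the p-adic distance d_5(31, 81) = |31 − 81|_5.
d_5(31, 81) = 1/25

Step 1 — x − y = 31 − 81 = -50. Step 2 — v_5(-50) = 2 (factor: -50 = −(5^2 · 2); the sign does not affect v_p). Step 3 — |x − y|_5 = 5^{-2} = 1/25.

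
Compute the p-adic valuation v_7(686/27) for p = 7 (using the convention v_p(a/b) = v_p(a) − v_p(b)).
v_7(686/27) = 3

Factor powers of 7 from the numerator and denominator of the reduced fraction: 686 = 7^3 · 2 and 27 = 7^0 · 27. Apply v_p(a/b) = v_p(a) − v_p(b): v_7(686/27) = 3 − 0 = 3.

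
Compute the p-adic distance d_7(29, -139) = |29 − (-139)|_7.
d_7(29, -139) = 1/7

Step 1 — x − y = 29 − (-139) = 168. Step 2 — v_7(168) = 1 (factor: 168 = (7^1 · 24); the sign does not affect v_p). Step 3 — |x − y|_7 = 7^{-1} = 1/7.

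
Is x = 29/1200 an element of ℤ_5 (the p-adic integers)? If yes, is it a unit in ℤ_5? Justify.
x ∉ ℤ_5 (v_5(x) = -2 < 0)

ℤ_5 = {x ∈ ℚ_5 : v_5(x) ≥ 0} and ℤ_5^× = {x ∈ ℤ_5 : v_5(x) = 0}. Here v_5(29/1200) = v_5(num) − v_5(den) = -2; compare against these criteria.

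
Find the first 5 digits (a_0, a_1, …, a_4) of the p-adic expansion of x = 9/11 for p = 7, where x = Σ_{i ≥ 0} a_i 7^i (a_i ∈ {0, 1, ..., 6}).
(a_0, …, a_4) = (4, 4, 0, 5, 5)

v_7(9/11) = 0 (numerator and denominator both coprime to 7), so x ∈ ℤ_7^×. Compute digits iteratively via a_i = x_i mod 7, x_{i+1} = (x_i − a_i)/7, with x_0 = x:
  x_0 = 9/11;  a_0 = 4;  x_1 = (x_0 − 4)/7 = -5/11
  x_1 = -5/11;  a_1 = 4;  x_2 = (x_1 − 4)/7 = -7/11
  x_2 = -7/11;  a_2 = 0;  x_3 = (x_2 − 0)/7 = -1/11
  x_3 = -1/11;  a_3 = 5;  x_4 = (x_3 − 5)/7 = -8/11
  x_4 = -8/11;  a_4 = 5;  x_5 = (x_4 − 5)/7 = -9/11
Digits: (4, 4, 0, 5, 5).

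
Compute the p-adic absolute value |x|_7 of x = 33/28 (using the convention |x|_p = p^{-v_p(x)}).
|33/28|_7 = 7

Step 1 — compute v_7(x) by factoring powers of 7 out of the numerator and denominator: v_7(33/28) = -1. Step 2 — apply |x|_p = p^{-v_p(x)} = 7^{1} = 7.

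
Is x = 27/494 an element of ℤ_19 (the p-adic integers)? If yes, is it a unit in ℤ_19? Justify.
x ∉ ℤ_19 (v_19(x) = -1 < 0)

ℤ_19 = {x ∈ ℚ_19 : v_19(x) ≥ 0} and ℤ_19^× = {x ∈ ℤ_19 : v_19(x) = 0}. Here v_19(27/494) = v_19(num) − v_19(den) = -1; compare against these criteria.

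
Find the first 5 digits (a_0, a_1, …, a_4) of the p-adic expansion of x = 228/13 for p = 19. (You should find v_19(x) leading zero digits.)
(a_0, …, a_4) = (0, 17, 5, 7, 4)

v_19(228/13) = 1, so a_0 = ... = a_0 = 0. Factor out: x = 19^1 · u with u = 12/13 a unit in ℤ_19. Expand u iteratively via a_{v+i} = u_i mod 19, u_{i+1} = (u_i − a_{v+i})/19:
  u_0 = 12/13;  a_1 = 17;  u_1 = (u_0 − 17)/19 = -11/13
  u_1 = -11/13;  a_2 = 5;  u_2 = (u_1 − 5)/19 = -4/13
  u_2 = -4/13;  a_3 = 7;  u_3 = (u_2 − 7)/19 = -5/13
  u_3 = -5/13;  a_4 = 4;  u_4 = (u_3 − 4)/19 = -3/13
Digits: (0, 17, 5, 7, 4).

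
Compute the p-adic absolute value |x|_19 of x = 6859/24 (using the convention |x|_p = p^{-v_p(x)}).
|6859/24|_19 = 1/6859

Step 1 — compute v_19(x) by factoring powers of 19 out of the numerator and denominator: v_19(6859/24) = 3. Step 2 — apply |x|_p = p^{-v_p(x)} = 19^{-3} = 1/6859.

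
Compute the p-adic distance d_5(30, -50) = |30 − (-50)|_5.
d_5(30, -50) = 1/5

Step 1 — x − y = 30 − (-50) = 80. Step 2 — v_5(80) = 1 (factor: 80 = (5^1 · 16); the sign does not affect v_p). Step 3 — |x − y|_5 = 5^{-1} = 1/5.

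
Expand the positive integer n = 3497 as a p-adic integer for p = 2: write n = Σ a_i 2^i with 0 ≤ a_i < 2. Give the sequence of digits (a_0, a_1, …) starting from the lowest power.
(a_0, a_1, …) = (1, 0, 0, 1, 0, 1, 0, 1, 1, 0, 1, 1)

Repeated division by 2 gives the digits low-to-high: 3497 = 1 + 1·2^3 + 1·2^5 + 1·2^7 + 1·2^8 + 1·2^10 + 1·2^11. Digit sequence: (1, 0, 0, 1, 0, 1, 0, 1, 1, 0, 1, 1).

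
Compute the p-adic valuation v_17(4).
v_17(4) = 0

v_17(n) is the largest exponent k such that 17^k divides n. Factor out: 4 = 17^0 · 4. (Sign doesn't affect v_p.) So v_17(4) = 0.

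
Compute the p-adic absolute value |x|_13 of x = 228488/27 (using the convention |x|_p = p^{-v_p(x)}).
|228488/27|_13 = 1/28561

Step 1 — compute v_13(x) by factoring powers of 13 out of the numerator and denominator: v_13(228488/27) = 4. Step 2 — apply |x|_p = p^{-v_p(x)} = 13^{-4} = 1/28561.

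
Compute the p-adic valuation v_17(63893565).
v_17(63893565) = 5

v_17(n) is the largest exponent k such that 17^k divides n. Factor out: 63893565 = 17^5 · 45. (Sign doesn't affect v_p.) So v_17(63893565) = 5.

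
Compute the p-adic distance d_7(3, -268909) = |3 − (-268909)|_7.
d_7(3, -268909) = 1/16807

Step 1 — x − y = 3 − (-268909) = 268912. Step 2 — v_7(268912) = 5 (factor: 268912 = (7^5 · 16); the sign does not affect v_p). Step 3 — |x − y|_7 = 7^{-5} = 1/16807.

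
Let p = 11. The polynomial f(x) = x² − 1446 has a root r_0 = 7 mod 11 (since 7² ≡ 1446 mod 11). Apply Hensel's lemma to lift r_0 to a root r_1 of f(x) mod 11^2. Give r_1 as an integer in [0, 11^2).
r_1 = 29 (mod 121)

Hensel's recurrence: r_{i+1} = r_i − f(r_i)·(f′(r_i))^{-1} mod 11^{i+2}, with f′(x) = 2x. Iterate:
  r_0 = 7 (mod 11)
  r_1 = 29 (mod 121)
Final: r_1 = 29, and one checks f(r_1) ≡ 0 mod 11^2.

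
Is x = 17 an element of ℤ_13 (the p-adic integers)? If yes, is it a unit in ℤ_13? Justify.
x ∈ ℤ_13^× (unit); v_13(x) = 0

ℤ_13 = {x ∈ ℚ_13 : v_13(x) ≥ 0} and ℤ_13^× = {x ∈ ℤ_13 : v_13(x) = 0}. Here v_13(17) = v_13(num) − v_13(den) = 0; compare against these criteria.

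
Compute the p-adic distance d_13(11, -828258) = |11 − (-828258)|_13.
d_13(11, -828258) = 1/28561

Step 1 — x − y = 11 − (-828258) = 828269. Step 2 — v_13(828269) = 4 (factor: 828269 = (13^4 · 29); the sign does not affect v_p). Step 3 — |x − y|_13 = 13^{-4} = 1/28561.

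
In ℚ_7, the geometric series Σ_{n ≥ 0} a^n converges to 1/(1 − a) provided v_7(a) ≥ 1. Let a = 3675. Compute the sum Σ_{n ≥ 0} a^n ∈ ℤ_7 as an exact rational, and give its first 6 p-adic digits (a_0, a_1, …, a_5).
Σ a^n = 1/(1 − a) = -1/3674;  first 6 digits = (1, 0, 5, 3, 5, 5)

v_7(a) = 2 ≥ 1, so the series converges in ℤ_7 to 1/(1 − a) = 1/(1 − 3675) = -1/3674. Expand this rational in ℤ_7: compute digits iteratively via d_i = x_i mod 7, x_{i+1} = (x_i − d_i)/7. The first 6 digits are (1, 0, 5, 3, 5, 5).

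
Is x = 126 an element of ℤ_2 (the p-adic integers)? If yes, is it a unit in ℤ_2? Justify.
x ∈ ℤ_2 but not a unit; v_2(x) = 1 > 0

ℤ_2 = {x ∈ ℚ_2 : v_2(x) ≥ 0} and ℤ_2^× = {x ∈ ℤ_2 : v_2(x) = 0}. Here v_2(126) = v_2(num) − v_2(den) = 1; compare against these criteria.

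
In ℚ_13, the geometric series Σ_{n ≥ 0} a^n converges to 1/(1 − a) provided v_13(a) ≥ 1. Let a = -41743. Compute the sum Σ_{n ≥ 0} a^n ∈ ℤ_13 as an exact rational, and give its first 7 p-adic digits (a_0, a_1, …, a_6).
Σ a^n = 1/(1 − a) = 1/41744;  first 7 digits = (1, 0, 0, 7, 11, 12, 9)

v_13(a) = 3 ≥ 1, so the series converges in ℤ_13 to 1/(1 − a) = 1/(1 − (-41743)) = 1/41744. Expand this rational in ℤ_13: compute digits iteratively via d_i = x_i mod 13, x_{i+1} = (x_i − d_i)/13. The first 7 digits are (1, 0, 0, 7, 11, 12, 9).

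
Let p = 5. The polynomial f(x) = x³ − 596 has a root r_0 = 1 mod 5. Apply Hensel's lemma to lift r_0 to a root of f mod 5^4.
r_3 = 516 (mod 625)

Hensel: r_{i+1} = r_i − f(r_i)/f′(r_i) mod 5^{i+2}, where f′(x) = 3x². Iterate:
  r_0 = 1 (mod 5)
  r_1 = 16 (mod 25)
  r_2 = 16 (mod 125)
  r_3 = 516 (mod 625)
Final: r = 516 with f(r) ≡ 0 mod 5^4.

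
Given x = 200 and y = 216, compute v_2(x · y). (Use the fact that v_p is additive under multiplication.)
v_2(43200) = 6

v_p(x) = 3 (factor: 200 = 2^3 · 25); v_p(y) = 3 (factor: 216 = 2^3 · 27). Additivity: v_p(xy) = v_p(x) + v_p(y) = 3 + 3 = 6. (Direct check: xy = 43200 = 2^6 · (675).)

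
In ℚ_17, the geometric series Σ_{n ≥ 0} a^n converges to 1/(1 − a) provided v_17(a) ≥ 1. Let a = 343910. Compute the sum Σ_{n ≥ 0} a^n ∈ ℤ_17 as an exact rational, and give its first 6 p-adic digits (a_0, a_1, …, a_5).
Σ a^n = 1/(1 − a) = -1/343909;  first 6 digits = (1, 0, 0, 2, 4, 0)

v_17(a) = 3 ≥ 1, so the series converges in ℤ_17 to 1/(1 − a) = 1/(1 − 343910) = -1/343909. Expand this rational in ℤ_17: compute digits iteratively via d_i = x_i mod 17, x_{i+1} = (x_i − d_i)/17. The first 6 digits are (1, 0, 0, 2, 4, 0).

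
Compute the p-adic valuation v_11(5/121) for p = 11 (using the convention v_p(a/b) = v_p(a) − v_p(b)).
v_11(5/121) = -2

Factor powers of 11 from the numerator and denominator of the reduced fraction: 5 = 11^0 · 5 and 121 = 11^2 · 1. Apply v_p(a/b) = v_p(a) − v_p(b): v_11(5/121) = 0 − 2 = -2.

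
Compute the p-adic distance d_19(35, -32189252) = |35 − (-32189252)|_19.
d_19(35, -32189252) = 1/2476099

Step 1 — x − y = 35 − (-32189252) = 32189287. Step 2 — v_19(32189287) = 5 (factor: 32189287 = (19^5 · 13); the sign does not affect v_p). Step 3 — |x − y|_19 = 19^{-5} = 1/2476099.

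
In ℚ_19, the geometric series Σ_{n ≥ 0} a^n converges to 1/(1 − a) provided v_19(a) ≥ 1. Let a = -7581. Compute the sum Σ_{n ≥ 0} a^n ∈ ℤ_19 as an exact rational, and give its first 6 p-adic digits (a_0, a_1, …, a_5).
Σ a^n = 1/(1 − a) = 1/7582;  first 6 digits = (1, 0, 17, 17, 3, 4)

v_19(a) = 2 ≥ 1, so the series converges in ℤ_19 to 1/(1 − a) = 1/(1 − (-7581)) = 1/7582. Expand this rational in ℤ_19: compute digits iteratively via d_i = x_i mod 19, x_{i+1} = (x_i − d_i)/19. The first 6 digits are (1, 0, 17, 17, 3, 4).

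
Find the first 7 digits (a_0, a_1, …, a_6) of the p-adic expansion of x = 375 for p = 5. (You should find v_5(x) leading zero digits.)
(a_0, …, a_6) = (0, 0, 0, 3, 0, 0, 0)

v_5(375) = 3, so a_0 = ... = a_2 = 0. Factor out: x = 5^3 · u with u = 3 a unit in ℤ_5. Expand u iteratively via a_{v+i} = u_i mod 5, u_{i+1} = (u_i − a_{v+i})/5:
  u_0 = 3;  a_3 = 3;  u_1 = (u_0 − 3)/5 = 0
  u_1 = 0;  a_4 = 0;  u_2 = (u_1 − 0)/5 = 0
  u_2 = 0;  a_5 = 0;  u_3 = (u_2 − 0)/5 = 0
  u_3 = 0;  a_6 = 0;  u_4 = (u_3 − 0)/5 = 0
Digits: (0, 0, 0, 3, 0, 0, 0).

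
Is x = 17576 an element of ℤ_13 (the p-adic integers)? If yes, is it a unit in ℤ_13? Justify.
x ∈ ℤ_13 but not a unit; v_13(x) = 3 > 0

ℤ_13 = {x ∈ ℚ_13 : v_13(x) ≥ 0} and ℤ_13^× = {x ∈ ℤ_13 : v_13(x) = 0}. Here v_13(17576) = v_13(num) − v_13(den) = 3; compare against these criteria.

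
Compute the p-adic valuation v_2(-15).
v_2(-15) = 0

v_2(n) is the largest exponent k such that 2^k divides n. Factor out: -15 = -2^0 · 15. (Sign doesn't affect v_p.) So v_2(-15) = 0.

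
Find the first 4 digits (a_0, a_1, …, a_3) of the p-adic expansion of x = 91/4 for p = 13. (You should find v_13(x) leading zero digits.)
(a_0, …, a_3) = (0, 5, 3, 3)

v_13(91/4) = 1, so a_0 = ... = a_0 = 0. Factor out: x = 13^1 · u with u = 7/4 a unit in ℤ_13. Expand u iteratively via a_{v+i} = u_i mod 13, u_{i+1} = (u_i − a_{v+i})/13:
  u_0 = 7/4;  a_1 = 5;  u_1 = (u_0 − 5)/13 = -1/4
  u_1 = -1/4;  a_2 = 3;  u_2 = (u_1 − 3)/13 = -1/4
  u_2 = -1/4;  a_3 = 3;  u_3 = (u_2 − 3)/13 = -1/4
Digits: (0, 5, 3, 3).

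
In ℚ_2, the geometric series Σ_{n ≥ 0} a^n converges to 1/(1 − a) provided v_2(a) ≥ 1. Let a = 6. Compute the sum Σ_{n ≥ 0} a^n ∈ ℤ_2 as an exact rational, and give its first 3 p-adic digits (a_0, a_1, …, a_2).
Σ a^n = 1/(1 − a) = -1/5;  first 3 digits = (1, 1, 0)

v_2(a) = 1 ≥ 1, so the series converges in ℤ_2 to 1/(1 − a) = 1/(1 − 6) = -1/5. Expand this rational in ℤ_2: compute digits iteratively via d_i = x_i mod 2, x_{i+1} = (x_i − d_i)/2. The first 3 digits are (1, 1, 0).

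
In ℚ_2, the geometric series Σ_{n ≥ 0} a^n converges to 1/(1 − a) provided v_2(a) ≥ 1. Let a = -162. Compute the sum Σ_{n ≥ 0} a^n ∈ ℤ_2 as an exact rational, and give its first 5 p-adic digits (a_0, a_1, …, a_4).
Σ a^n = 1/(1 − a) = 1/163;  first 5 digits = (1, 1, 0, 1, 0)

v_2(a) = 1 ≥ 1, so the series converges in ℤ_2 to 1/(1 − a) = 1/(1 − (-162)) = 1/163. Expand this rational in ℤ_2: compute digits iteratively via d_i = x_i mod 2, x_{i+1} = (x_i − d_i)/2. The first 5 digits are (1, 1, 0, 1, 0).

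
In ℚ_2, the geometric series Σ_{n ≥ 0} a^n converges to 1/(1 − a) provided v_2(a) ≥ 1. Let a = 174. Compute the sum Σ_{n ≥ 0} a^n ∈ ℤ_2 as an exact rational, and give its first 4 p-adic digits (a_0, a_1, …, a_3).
Σ a^n = 1/(1 − a) = -1/173;  first 4 digits = (1, 1, 0, 1)

v_2(a) = 1 ≥ 1, so the series converges in ℤ_2 to 1/(1 − a) = 1/(1 − 174) = -1/173. Expand this rational in ℤ_2: compute digits iteratively via d_i = x_i mod 2, x_{i+1} = (x_i − d_i)/2. The first 4 digits are (1, 1, 0, 1).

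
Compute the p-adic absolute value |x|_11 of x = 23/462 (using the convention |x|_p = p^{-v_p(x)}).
|23/462|_11 = 11

Step 1 — compute v_11(x) by factoring powers of 11 out of the numerator and denominator: v_11(23/462) = -1. Step 2 — apply |x|_p = p^{-v_p(x)} = 11^{1} = 11.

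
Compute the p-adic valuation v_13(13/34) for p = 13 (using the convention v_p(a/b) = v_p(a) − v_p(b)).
v_13(13/34) = 1

Factor powers of 13 from the numerator and denominator of the reduced fraction: 13 = 13^1 · 1 and 34 = 13^0 · 34. Apply v_p(a/b) = v_p(a) − v_p(b): v_13(13/34) = 1 − 0 = 1.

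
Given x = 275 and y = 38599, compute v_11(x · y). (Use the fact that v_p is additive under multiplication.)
v_11(10614725) = 4

v_p(x) = 1 (factor: 275 = 11^1 · 25); v_p(y) = 3 (factor: 38599 = 11^3 · 29). Additivity: v_p(xy) = v_p(x) + v_p(y) = 1 + 3 = 4. (Direct check: xy = 10614725 = 11^4 · (725).)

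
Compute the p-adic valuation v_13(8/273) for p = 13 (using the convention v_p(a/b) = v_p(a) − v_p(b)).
v_13(8/273) = -1

Factor powers of 13 from the numerator and denominator of the reduced fraction: 8 = 13^0 · 8 and 273 = 13^1 · 21. Apply v_p(a/b) = v_p(a) − v_p(b): v_13(8/273) = 0 − 1 = -1.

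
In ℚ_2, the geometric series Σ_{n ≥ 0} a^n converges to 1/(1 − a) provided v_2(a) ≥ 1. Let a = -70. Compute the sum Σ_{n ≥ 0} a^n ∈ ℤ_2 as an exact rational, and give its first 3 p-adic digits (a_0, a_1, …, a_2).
Σ a^n = 1/(1 − a) = 1/71;  first 3 digits = (1, 1, 1)

v_2(a) = 1 ≥ 1, so the series converges in ℤ_2 to 1/(1 − a) = 1/(1 − (-70)) = 1/71. Expand this rational in ℤ_2: compute digits iteratively via d_i = x_i mod 2, x_{i+1} = (x_i − d_i)/2. The first 3 digits are (1, 1, 1).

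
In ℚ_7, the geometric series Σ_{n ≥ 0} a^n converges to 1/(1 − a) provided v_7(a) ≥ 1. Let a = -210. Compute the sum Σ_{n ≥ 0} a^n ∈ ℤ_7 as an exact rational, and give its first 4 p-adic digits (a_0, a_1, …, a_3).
Σ a^n = 1/(1 − a) = 1/211;  first 4 digits = (1, 5, 6, 0)

v_7(a) = 1 ≥ 1, so the series converges in ℤ_7 to 1/(1 − a) = 1/(1 − (-210)) = 1/211. Expand this rational in ℤ_7: compute digits iteratively via d_i = x_i mod 7, x_{i+1} = (x_i − d_i)/7. The first 4 digits are (1, 5, 6, 0).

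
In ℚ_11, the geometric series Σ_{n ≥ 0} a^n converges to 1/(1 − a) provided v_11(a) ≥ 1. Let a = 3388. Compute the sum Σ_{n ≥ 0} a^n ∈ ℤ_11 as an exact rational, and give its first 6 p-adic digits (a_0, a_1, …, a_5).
Σ a^n = 1/(1 − a) = -1/3387;  first 6 digits = (1, 0, 6, 2, 3, 5)

v_11(a) = 2 ≥ 1, so the series converges in ℤ_11 to 1/(1 − a) = 1/(1 − 3388) = -1/3387. Expand this rational in ℤ_11: compute digits iteratively via d_i = x_i mod 11, x_{i+1} = (x_i − d_i)/11. The first 6 digits are (1, 0, 6, 2, 3, 5).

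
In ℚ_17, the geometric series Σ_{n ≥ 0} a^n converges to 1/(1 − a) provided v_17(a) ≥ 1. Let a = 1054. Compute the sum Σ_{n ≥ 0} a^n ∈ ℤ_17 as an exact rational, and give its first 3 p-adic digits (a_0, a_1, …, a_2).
Σ a^n = 1/(1 − a) = -1/1053;  first 3 digits = (1, 11, 5)

v_17(a) = 1 ≥ 1, so the series converges in ℤ_17 to 1/(1 − a) = 1/(1 − 1054) = -1/1053. Expand this rational in ℤ_17: compute digits iteratively via d_i = x_i mod 17, x_{i+1} = (x_i − d_i)/17. The first 3 digits are (1, 11, 5).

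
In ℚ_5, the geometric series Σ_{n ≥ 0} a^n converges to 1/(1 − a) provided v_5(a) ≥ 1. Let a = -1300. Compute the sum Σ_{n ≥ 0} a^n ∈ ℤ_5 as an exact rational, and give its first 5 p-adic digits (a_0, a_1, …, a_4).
Σ a^n = 1/(1 − a) = 1/1301;  first 5 digits = (1, 0, 3, 4, 1)

v_5(a) = 2 ≥ 1, so the series converges in ℤ_5 to 1/(1 − a) = 1/(1 − (-1300)) = 1/1301. Expand this rational in ℤ_5: compute digits iteratively via d_i = x_i mod 5, x_{i+1} = (x_i − d_i)/5. The first 5 digits are (1, 0, 3, 4, 1).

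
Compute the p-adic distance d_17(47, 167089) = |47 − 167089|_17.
d_17(47, 167089) = 1/83521

Step 1 — x − y = 47 − 167089 = -167042. Step 2 — v_17(-167042) = 4 (factor: -167042 = −(17^4 · 2); the sign does not affect v_p). Step 3 — |x − y|_17 = 17^{-4} = 1/83521.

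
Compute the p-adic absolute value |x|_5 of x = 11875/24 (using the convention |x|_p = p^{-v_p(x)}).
|11875/24|_5 = 1/625

Step 1 — compute v_5(x) by factoring powers of 5 out of the numerator and denominator: v_5(11875/24) = 4. Step 2 — apply |x|_p = p^{-v_p(x)} = 5^{-4} = 1/625.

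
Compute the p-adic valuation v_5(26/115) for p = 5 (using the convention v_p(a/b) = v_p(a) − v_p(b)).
v_5(26/115) = -1

Factor powers of 5 from the numerator and denominator of the reduced fraction: 26 = 5^0 · 26 and 115 = 5^1 · 23. Apply v_p(a/b) = v_p(a) − v_p(b): v_5(26/115) = 0 − 1 = -1.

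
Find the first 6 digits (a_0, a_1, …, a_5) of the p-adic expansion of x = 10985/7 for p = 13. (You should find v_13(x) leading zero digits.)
(a_0, …, a_5) = (0, 0, 0, 10, 3, 9)

v_13(10985/7) = 3, so a_0 = ... = a_2 = 0. Factor out: x = 13^3 · u with u = 5/7 a unit in ℤ_13. Expand u iteratively via a_{v+i} = u_i mod 13, u_{i+1} = (u_i − a_{v+i})/13:
  u_0 = 5/7;  a_3 = 10;  u_1 = (u_0 − 10)/13 = -5/7
  u_1 = -5/7;  a_4 = 3;  u_2 = (u_1 − 3)/13 = -2/7
  u_2 = -2/7;  a_5 = 9;  u_3 = (u_2 − 9)/13 = -5/7
Digits: (0, 0, 0, 10, 3, 9).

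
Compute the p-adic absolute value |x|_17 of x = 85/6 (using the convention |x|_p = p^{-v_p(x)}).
|85/6|_17 = 1/17

Step 1 — compute v_17(x) by factoring powers of 17 out of the numerator and denominator: v_17(85/6) = 1. Step 2 — apply |x|_p = p^{-v_p(x)} = 17^{-1} = 1/17.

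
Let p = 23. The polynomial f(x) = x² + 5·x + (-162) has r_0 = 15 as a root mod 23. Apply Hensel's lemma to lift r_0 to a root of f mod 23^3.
r_2 = 268 (mod 12167)

Hensel: r_{i+1} = r_i − f(r_i)·(f′(r_i))^{-1} mod 23^{i+2}, f′(x) = 2x + 5. Iterate:
  r_0 = 15 (mod 23)
  r_1 = 268 (mod 529)
  r_2 = 268 (mod 12167)
Final: r = 268 satisfies f(r) ≡ 0 mod 23^3.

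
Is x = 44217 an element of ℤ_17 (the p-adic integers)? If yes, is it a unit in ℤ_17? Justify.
x ∈ ℤ_17 but not a unit; v_17(x) = 3 > 0

ℤ_17 = {x ∈ ℚ_17 : v_17(x) ≥ 0} and ℤ_17^× = {x ∈ ℤ_17 : v_17(x) = 0}. Here v_17(44217) = v_17(num) − v_17(den) = 3; compare against these criteria.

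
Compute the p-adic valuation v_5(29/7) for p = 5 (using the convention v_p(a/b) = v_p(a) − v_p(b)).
v_5(29/7) = 0

Factor powers of 5 from the numerator and denominator of the reduced fraction: 29 = 5^0 · 29 and 7 = 5^0 · 7. Apply v_p(a/b) = v_p(a) − v_p(b): v_5(29/7) = 0 − 0 = 0.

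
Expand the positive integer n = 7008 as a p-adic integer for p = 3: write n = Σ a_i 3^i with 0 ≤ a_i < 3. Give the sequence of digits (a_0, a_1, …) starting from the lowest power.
(a_0, a_1, …) = (0, 2, 1, 1, 2, 1, 0, 0, 1)

Repeated division by 3 gives the digits low-to-high: 7008 = 2·3^1 + 1·3^2 + 1·3^3 + 2·3^4 + 1·3^5 + 1·3^8. Digit sequence: (0, 2, 1, 1, 2, 1, 0, 0, 1).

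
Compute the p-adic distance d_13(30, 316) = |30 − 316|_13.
d_13(30, 316) = 1/13

Step 1 — x − y = 30 − 316 = -286. Step 2 — v_13(-286) = 1 (factor: -286 = −(13^1 · 22); the sign does not affect v_p). Step 3 — |x − y|_13 = 13^{-1} = 1/13.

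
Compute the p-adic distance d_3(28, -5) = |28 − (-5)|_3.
d_3(28, -5) = 1/3

Step 1 — x − y = 28 − (-5) = 33. Step 2 — v_3(33) = 1 (factor: 33 = (3^1 · 11); the sign does not affect v_p). Step 3 — |x − y|_3 = 3^{-1} = 1/3.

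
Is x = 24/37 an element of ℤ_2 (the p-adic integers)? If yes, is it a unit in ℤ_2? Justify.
x ∈ ℤ_2 but not a unit; v_2(x) = 3 > 0

ℤ_2 = {x ∈ ℚ_2 : v_2(x) ≥ 0} and ℤ_2^× = {x ∈ ℤ_2 : v_2(x) = 0}. Here v_2(24/37) = v_2(num) − v_2(den) = 3; compare against these criteria.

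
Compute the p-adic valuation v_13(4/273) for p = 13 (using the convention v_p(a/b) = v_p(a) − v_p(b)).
v_13(4/273) = -1

Factor powers of 13 from the numerator and denominator of the reduced fraction: 4 = 13^0 · 4 and 273 = 13^1 · 21. Apply v_p(a/b) = v_p(a) − v_p(b): v_13(4/273) = 0 − 1 = -1.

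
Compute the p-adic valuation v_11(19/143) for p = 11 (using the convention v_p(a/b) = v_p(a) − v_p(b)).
v_11(19/143) = -1

Factor powers of 11 from the numerator and denominator of the reduced fraction: 19 = 11^0 · 19 and 143 = 11^1 · 13. Apply v_p(a/b) = v_p(a) − v_p(b): v_11(19/143) = 0 − 1 = -1.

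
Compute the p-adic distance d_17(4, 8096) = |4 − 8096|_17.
d_17(4, 8096) = 1/289

Step 1 — x − y = 4 − 8096 = -8092. Step 2 — v_17(-8092) = 2 (factor: -8092 = −(17^2 · 28); the sign does not affect v_p). Step 3 — |x − y|_17 = 17^{-2} = 1/289.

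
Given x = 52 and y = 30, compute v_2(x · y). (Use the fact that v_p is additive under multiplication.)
v_2(1560) = 3

v_p(x) = 2 (factor: 52 = 2^2 · 13); v_p(y) = 1 (factor: 30 = 2^1 · 15). Additivity: v_p(xy) = v_p(x) + v_p(y) = 2 + 1 = 3. (Direct check: xy = 1560 = 2^3 · (195).)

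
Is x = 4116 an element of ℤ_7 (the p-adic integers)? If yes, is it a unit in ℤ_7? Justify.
x ∈ ℤ_7 but not a unit; v_7(x) = 3 > 0

ℤ_7 = {x ∈ ℚ_7 : v_7(x) ≥ 0} and ℤ_7^× = {x ∈ ℤ_7 : v_7(x) = 0}. Here v_7(4116) = v_7(num) − v_7(den) = 3; compare against these criteria.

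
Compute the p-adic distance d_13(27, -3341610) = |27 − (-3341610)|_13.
d_13(27, -3341610) = 1/371293

Step 1 — x − y = 27 − (-3341610) = 3341637. Step 2 — v_13(3341637) = 5 (factor: 3341637 = (13^5 · 9); the sign does not affect v_p). Step 3 — |x − y|_13 = 13^{-5} = 1/371293.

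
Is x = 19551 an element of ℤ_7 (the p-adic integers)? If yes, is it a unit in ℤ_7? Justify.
x ∈ ℤ_7 but not a unit; v_7(x) = 3 > 0

ℤ_7 = {x ∈ ℚ_7 : v_7(x) ≥ 0} and ℤ_7^× = {x ∈ ℤ_7 : v_7(x) = 0}. Here v_7(19551) = v_7(num) − v_7(den) = 3; compare against these criteria.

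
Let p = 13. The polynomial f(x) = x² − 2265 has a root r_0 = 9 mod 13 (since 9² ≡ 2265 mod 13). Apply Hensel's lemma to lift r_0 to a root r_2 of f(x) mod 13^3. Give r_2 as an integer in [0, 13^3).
r_2 = 750 (mod 2197)

Hensel's recurrence: r_{i+1} = r_i − f(r_i)·(f′(r_i))^{-1} mod 13^{i+2}, with f′(x) = 2x. Iterate:
  r_0 = 9 (mod 13)
  r_1 = 74 (mod 169)
  r_2 = 750 (mod 2197)
Final: r_2 = 750, and one checks f(r_2) ≡ 0 mod 13^3.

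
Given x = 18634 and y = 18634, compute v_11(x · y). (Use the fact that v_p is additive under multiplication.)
v_11(347225956) = 6

v_p(x) = 3 (factor: 18634 = 11^3 · 14); v_p(y) = 3 (factor: 18634 = 11^3 · 14). Additivity: v_p(xy) = v_p(x) + v_p(y) = 3 + 3 = 6. (Direct check: xy = 347225956 = 11^6 · (196).)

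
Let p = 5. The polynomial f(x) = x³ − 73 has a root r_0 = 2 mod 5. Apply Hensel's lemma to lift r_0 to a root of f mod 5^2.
r_1 = 22 (mod 25)

Hensel: r_{i+1} = r_i − f(r_i)/f′(r_i) mod 5^{i+2}, where f′(x) = 3x². Iterate:
  r_0 = 2 (mod 5)
  r_1 = 22 (mod 25)
Final: r = 22 with f(r) ≡ 0 mod 5^2.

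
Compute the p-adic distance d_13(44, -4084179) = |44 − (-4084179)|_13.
d_13(44, -4084179) = 1/371293

Step 1 — x − y = 44 − (-4084179) = 4084223. Step 2 — v_13(4084223) = 5 (factor: 4084223 = (13^5 · 11); the sign does not affect v_p). Step 3 — |x − y|_13 = 13^{-5} = 1/371293.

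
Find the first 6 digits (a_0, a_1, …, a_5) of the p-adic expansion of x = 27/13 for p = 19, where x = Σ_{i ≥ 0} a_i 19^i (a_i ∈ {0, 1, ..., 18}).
(a_0, …, a_5) = (5, 13, 11, 14, 8, 1)

v_19(27/13) = 0 (numerator and denominator both coprime to 19), so x ∈ ℤ_19^×. Compute digits iteratively via a_i = x_i mod 19, x_{i+1} = (x_i − a_i)/19, with x_0 = x:
  x_0 = 27/13;  a_0 = 5;  x_1 = (x_0 − 5)/19 = -2/13
  x_1 = -2/13;  a_1 = 13;  x_2 = (x_1 − 13)/19 = -9/13
  x_2 = -9/13;  a_2 = 11;  x_3 = (x_2 − 11)/19 = -8/13
  x_3 = -8/13;  a_3 = 14;  x_4 = (x_3 − 14)/19 = -10/13
  x_4 = -10/13;  a_4 = 8;  x_5 = (x_4 − 8)/19 = -6/13
  x_5 = -6/13;  a_5 = 1;  x_6 = (x_5 − 1)/19 = -1/13
Digits: (5, 13, 11, 14, 8, 1).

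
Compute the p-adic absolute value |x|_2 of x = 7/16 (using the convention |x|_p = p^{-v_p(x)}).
|7/16|_2 = 16

Step 1 — compute v_2(x) by factoring powers of 2 out of the numerator and denominator: v_2(7/16) = -4. Step 2 — apply |x|_p = p^{-v_p(x)} = 2^{4} = 16.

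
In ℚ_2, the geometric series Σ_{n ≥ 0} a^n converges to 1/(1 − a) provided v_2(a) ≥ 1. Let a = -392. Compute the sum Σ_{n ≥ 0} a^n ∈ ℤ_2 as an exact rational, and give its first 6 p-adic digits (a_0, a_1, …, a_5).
Σ a^n = 1/(1 − a) = 1/393;  first 6 digits = (1, 0, 0, 1, 1, 1)

v_2(a) = 3 ≥ 1, so the series converges in ℤ_2 to 1/(1 − a) = 1/(1 − (-392)) = 1/393. Expand this rational in ℤ_2: compute digits iteratively via d_i = x_i mod 2, x_{i+1} = (x_i − d_i)/2. The first 6 digits are (1, 0, 0, 1, 1, 1).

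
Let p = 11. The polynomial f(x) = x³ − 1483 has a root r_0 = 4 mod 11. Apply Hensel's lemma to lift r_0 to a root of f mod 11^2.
r_1 = 26 (mod 121)

Hensel: r_{i+1} = r_i − f(r_i)/f′(r_i) mod 11^{i+2}, where f′(x) = 3x². Iterate:
  r_0 = 4 (mod 11)
  r_1 = 26 (mod 121)
Final: r = 26 with f(r) ≡ 0 mod 11^2.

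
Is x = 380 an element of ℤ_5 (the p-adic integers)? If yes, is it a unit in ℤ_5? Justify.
x ∈ ℤ_5 but not a unit; v_5(x) = 1 > 0

ℤ_5 = {x ∈ ℚ_5 : v_5(x) ≥ 0} and ℤ_5^× = {x ∈ ℤ_5 : v_5(x) = 0}. Here v_5(380) = v_5(num) − v_5(den) = 1; compare against these criteria.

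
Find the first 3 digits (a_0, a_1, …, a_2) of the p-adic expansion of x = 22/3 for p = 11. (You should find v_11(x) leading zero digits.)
(a_0, …, a_2) = (0, 8, 3)

v_11(22/3) = 1, so a_0 = ... = a_0 = 0. Factor out: x = 11^1 · u with u = 2/3 a unit in ℤ_11. Expand u iteratively via a_{v+i} = u_i mod 11, u_{i+1} = (u_i − a_{v+i})/11:
  u_0 = 2/3;  a_1 = 8;  u_1 = (u_0 − 8)/11 = -2/3
  u_1 = -2/3;  a_2 = 3;  u_2 = (u_1 − 3)/11 = -1/3
Digits: (0, 8, 3).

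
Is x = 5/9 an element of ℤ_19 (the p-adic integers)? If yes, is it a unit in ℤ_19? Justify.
x ∈ ℤ_19^× (unit); v_19(x) = 0

ℤ_19 = {x ∈ ℚ_19 : v_19(x) ≥ 0} and ℤ_19^× = {x ∈ ℤ_19 : v_19(x) = 0}. Here v_19(5/9) = v_19(num) − v_19(den) = 0; compare against these criteria.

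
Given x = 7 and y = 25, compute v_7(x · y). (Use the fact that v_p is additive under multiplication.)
v_7(175) = 1

v_p(x) = 1 (factor: 7 = 7^1 · 1); v_p(y) = 0 (factor: 25 = 7^0 · 25). Additivity: v_p(xy) = v_p(x) + v_p(y) = 1 + 0 = 1. (Direct check: xy = 175 = 7^1 · (25).)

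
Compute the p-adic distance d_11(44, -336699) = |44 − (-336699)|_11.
d_11(44, -336699) = 1/14641

Step 1 — x − y = 44 − (-336699) = 336743. Step 2 — v_11(336743) = 4 (factor: 336743 = (11^4 · 23); the sign does not affect v_p). Step 3 — |x − y|_11 = 11^{-4} = 1/14641.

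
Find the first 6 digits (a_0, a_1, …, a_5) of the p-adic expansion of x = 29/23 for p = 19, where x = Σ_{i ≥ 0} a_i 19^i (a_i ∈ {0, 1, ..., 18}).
(a_0, …, a_5) = (12, 11, 6, 17, 9, 16)

v_19(29/23) = 0 (numerator and denominator both coprime to 19), so x ∈ ℤ_19^×. Compute digits iteratively via a_i = x_i mod 19, x_{i+1} = (x_i − a_i)/19, with x_0 = x:
  x_0 = 29/23;  a_0 = 12;  x_1 = (x_0 − 12)/19 = -13/23
  x_1 = -13/23;  a_1 = 11;  x_2 = (x_1 − 11)/19 = -14/23
  x_2 = -14/23;  a_2 = 6;  x_3 = (x_2 − 6)/19 = -8/23
  x_3 = -8/23;  a_3 = 17;  x_4 = (x_3 − 17)/19 = -21/23
  x_4 = -21/23;  a_4 = 9;  x_5 = (x_4 − 9)/19 = -12/23
  x_5 = -12/23;  a_5 = 16;  x_6 = (x_5 − 16)/19 = -20/23
Digits: (12, 11, 6, 17, 9, 16).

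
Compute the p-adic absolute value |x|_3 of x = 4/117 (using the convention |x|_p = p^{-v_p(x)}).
|4/117|_3 = 9

Step 1 — compute v_3(x) by factoring powers of 3 out of the numerator and denominator: v_3(4/117) = -2. Step 2 — apply |x|_p = p^{-v_p(x)} = 3^{2} = 9.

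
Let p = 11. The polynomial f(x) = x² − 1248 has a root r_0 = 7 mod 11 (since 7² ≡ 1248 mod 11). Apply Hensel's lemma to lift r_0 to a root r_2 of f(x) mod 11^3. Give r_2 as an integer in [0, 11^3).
r_2 = 810 (mod 1331)

Hensel's recurrence: r_{i+1} = r_i − f(r_i)·(f′(r_i))^{-1} mod 11^{i+2}, with f′(x) = 2x. Iterate:
  r_0 = 7 (mod 11)
  r_1 = 84 (mod 121)
  r_2 = 810 (mod 1331)
Final: r_2 = 810, and one checks f(r_2) ≡ 0 mod 11^3.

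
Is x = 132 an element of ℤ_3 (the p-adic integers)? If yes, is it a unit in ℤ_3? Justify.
x ∈ ℤ_3 but not a unit; v_3(x) = 1 > 0

ℤ_3 = {x ∈ ℚ_3 : v_3(x) ≥ 0} and ℤ_3^× = {x ∈ ℤ_3 : v_3(x) = 0}. Here v_3(132) = v_3(num) − v_3(den) = 1; compare against these criteria.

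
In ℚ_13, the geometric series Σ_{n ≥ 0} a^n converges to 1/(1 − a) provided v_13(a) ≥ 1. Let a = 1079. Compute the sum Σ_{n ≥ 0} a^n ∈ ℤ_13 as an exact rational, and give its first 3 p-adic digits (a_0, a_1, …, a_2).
Σ a^n = 1/(1 − a) = -1/1078;  first 3 digits = (1, 5, 5)

v_13(a) = 1 ≥ 1, so the series converges in ℤ_13 to 1/(1 − a) = 1/(1 − 1079) = -1/1078. Expand this rational in ℤ_13: compute digits iteratively via d_i = x_i mod 13, x_{i+1} = (x_i − d_i)/13. The first 3 digits are (1, 5, 5).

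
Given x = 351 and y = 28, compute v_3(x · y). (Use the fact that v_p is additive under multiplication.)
v_3(9828) = 3

v_p(x) = 3 (factor: 351 = 3^3 · 13); v_p(y) = 0 (factor: 28 = 3^0 · 28). Additivity: v_p(xy) = v_p(x) + v_p(y) = 3 + 0 = 3. (Direct check: xy = 9828 = 3^3 · (364).)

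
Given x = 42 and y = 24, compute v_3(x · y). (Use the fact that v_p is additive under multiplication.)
v_3(1008) = 2

v_p(x) = 1 (factor: 42 = 3^1 · 14); v_p(y) = 1 (factor: 24 = 3^1 · 8). Additivity: v_p(xy) = v_p(x) + v_p(y) = 1 + 1 = 2. (Direct check: xy = 1008 = 3^2 · (112).)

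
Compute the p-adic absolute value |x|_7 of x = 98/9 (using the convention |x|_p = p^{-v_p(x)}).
|98/9|_7 = 1/49

Step 1 — compute v_7(x) by factoring powers of 7 out of the numerator and denominator: v_7(98/9) = 2. Step 2 — apply |x|_p = p^{-v_p(x)} = 7^{-2} = 1/49.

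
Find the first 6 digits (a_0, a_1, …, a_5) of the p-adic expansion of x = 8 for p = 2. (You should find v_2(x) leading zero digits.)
(a_0, …, a_5) = (0, 0, 0, 1, 0, 0)

v_2(8) = 3, so a_0 = ... = a_2 = 0. Factor out: x = 2^3 · u with u = 1 a unit in ℤ_2. Expand u iteratively via a_{v+i} = u_i mod 2, u_{i+1} = (u_i − a_{v+i})/2:
  u_0 = 1;  a_3 = 1;  u_1 = (u_0 − 1)/2 = 0
  u_1 = 0;  a_4 = 0;  u_2 = (u_1 − 0)/2 = 0
  u_2 = 0;  a_5 = 0;  u_3 = (u_2 − 0)/2 = 0
Digits: (0, 0, 0, 1, 0, 0).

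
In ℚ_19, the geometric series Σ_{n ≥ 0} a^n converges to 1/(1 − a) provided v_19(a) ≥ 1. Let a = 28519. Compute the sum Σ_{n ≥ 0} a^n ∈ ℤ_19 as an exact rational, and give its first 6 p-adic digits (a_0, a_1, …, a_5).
Σ a^n = 1/(1 − a) = -1/28518;  first 6 digits = (1, 0, 3, 4, 9, 5)

v_19(a) = 2 ≥ 1, so the series converges in ℤ_19 to 1/(1 − a) = 1/(1 − 28519) = -1/28518. Expand this rational in ℤ_19: compute digits iteratively via d_i = x_i mod 19, x_{i+1} = (x_i − d_i)/19. The first 6 digits are (1, 0, 3, 4, 9, 5).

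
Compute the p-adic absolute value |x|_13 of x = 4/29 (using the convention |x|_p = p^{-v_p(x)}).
|4/29|_13 = 1

Step 1 — compute v_13(x) by factoring powers of 13 out of the numerator and denominator: v_13(4/29) = 0. Step 2 — apply |x|_p = p^{-v_p(x)} = 13^{0} = 1.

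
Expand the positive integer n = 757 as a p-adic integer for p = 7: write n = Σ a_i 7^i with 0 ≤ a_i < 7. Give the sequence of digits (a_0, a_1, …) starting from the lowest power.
(a_0, a_1, …) = (1, 3, 1, 2)

Repeated division by 7 gives the digits low-to-high: 757 = 1 + 3·7^1 + 1·7^2 + 2·7^3. Digit sequence: (1, 3, 1, 2).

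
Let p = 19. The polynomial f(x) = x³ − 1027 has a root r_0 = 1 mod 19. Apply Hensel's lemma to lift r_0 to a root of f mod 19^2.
r_1 = 343 (mod 361)

Hensel: r_{i+1} = r_i − f(r_i)/f′(r_i) mod 19^{i+2}, where f′(x) = 3x². Iterate:
  r_0 = 1 (mod 19)
  r_1 = 343 (mod 361)
Final: r = 343 with f(r) ≡ 0 mod 19^2.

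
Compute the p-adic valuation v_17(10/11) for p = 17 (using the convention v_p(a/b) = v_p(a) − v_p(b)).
v_17(10/11) = 0

Factor powers of 17 from the numerator and denominator of the reduced fraction: 10 = 17^0 · 10 and 11 = 17^0 · 11. Apply v_p(a/b) = v_p(a) − v_p(b): v_17(10/11) = 0 − 0 = 0.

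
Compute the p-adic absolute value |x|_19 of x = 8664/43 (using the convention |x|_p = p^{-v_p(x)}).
|8664/43|_19 = 1/361

Step 1 — compute v_19(x) by factoring powers of 19 out of the numerator and denominator: v_19(8664/43) = 2. Step 2 — apply |x|_p = p^{-v_p(x)} = 19^{-2} = 1/361.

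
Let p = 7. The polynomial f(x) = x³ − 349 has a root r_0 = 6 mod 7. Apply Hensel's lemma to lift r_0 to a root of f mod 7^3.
r_2 = 83 (mod 343)

Hensel: r_{i+1} = r_i − f(r_i)/f′(r_i) mod 7^{i+2}, where f′(x) = 3x². Iterate:
  r_0 = 6 (mod 7)
  r_1 = 34 (mod 49)
  r_2 = 83 (mod 343)
Final: r = 83 with f(r) ≡ 0 mod 7^3.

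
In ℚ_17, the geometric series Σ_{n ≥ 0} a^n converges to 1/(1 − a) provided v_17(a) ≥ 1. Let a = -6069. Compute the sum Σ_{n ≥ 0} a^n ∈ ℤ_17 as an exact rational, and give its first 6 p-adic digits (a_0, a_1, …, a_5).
Σ a^n = 1/(1 − a) = 1/6070;  first 6 digits = (1, 0, 13, 15, 15, 8)

v_17(a) = 2 ≥ 1, so the series converges in ℤ_17 to 1/(1 − a) = 1/(1 − (-6069)) = 1/6070. Expand this rational in ℤ_17: compute digits iteratively via d_i = x_i mod 17, x_{i+1} = (x_i − d_i)/17. The first 6 digits are (1, 0, 13, 15, 15, 8).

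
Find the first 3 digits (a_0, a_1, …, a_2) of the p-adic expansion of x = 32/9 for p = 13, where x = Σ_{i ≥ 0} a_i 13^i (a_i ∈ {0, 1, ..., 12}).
(a_0, …, a_2) = (5, 10, 5)

v_13(32/9) = 0 (numerator and denominator both coprime to 13), so x ∈ ℤ_13^×. Compute digits iteratively via a_i = x_i mod 13, x_{i+1} = (x_i − a_i)/13, with x_0 = x:
  x_0 = 32/9;  a_0 = 5;  x_1 = (x_0 − 5)/13 = -1/9
  x_1 = -1/9;  a_1 = 10;  x_2 = (x_1 − 10)/13 = -7/9
  x_2 = -7/9;  a_2 = 5;  x_3 = (x_2 − 5)/13 = -4/9
Digits: (5, 10, 5).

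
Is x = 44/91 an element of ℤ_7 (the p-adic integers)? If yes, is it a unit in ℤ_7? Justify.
x ∉ ℤ_7 (v_7(x) = -1 < 0)

ℤ_7 = {x ∈ ℚ_7 : v_7(x) ≥ 0} and ℤ_7^× = {x ∈ ℤ_7 : v_7(x) = 0}. Here v_7(44/91) = v_7(num) − v_7(den) = -1; compare against these criteria.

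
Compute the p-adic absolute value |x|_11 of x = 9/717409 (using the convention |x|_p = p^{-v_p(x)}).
|9/717409|_11 = 14641

Step 1 — compute v_11(x) by factoring powers of 11 out of the numerator and denominator: v_11(9/717409) = -4. Step 2 — apply |x|_p = p^{-v_p(x)} = 11^{4} = 14641.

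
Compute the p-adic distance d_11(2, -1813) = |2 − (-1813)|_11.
d_11(2, -1813) = 1/121

Step 1 — x − y = 2 − (-1813) = 1815. Step 2 — v_11(1815) = 2 (factor: 1815 = (11^2 · 15); the sign does not affect v_p). Step 3 — |x − y|_11 = 11^{-2} = 1/121.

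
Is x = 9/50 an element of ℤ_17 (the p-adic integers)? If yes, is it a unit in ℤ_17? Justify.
x ∈ ℤ_17^× (unit); v_17(x) = 0

ℤ_17 = {x ∈ ℚ_17 : v_17(x) ≥ 0} and ℤ_17^× = {x ∈ ℤ_17 : v_17(x) = 0}. Here v_17(9/50) = v_17(num) − v_17(den) = 0; compare against these criteria.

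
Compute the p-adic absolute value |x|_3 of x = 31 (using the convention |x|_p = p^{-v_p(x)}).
|31|_3 = 1

Step 1 — compute v_3(x) by factoring powers of 3 out of the numerator and denominator: v_3(31) = 0. Step 2 — apply |x|_p = p^{-v_p(x)} = 3^{0} = 1.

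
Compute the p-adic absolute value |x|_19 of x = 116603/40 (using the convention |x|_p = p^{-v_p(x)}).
|116603/40|_19 = 1/6859

Step 1 — compute v_19(x) by factoring powers of 19 out of the numerator and denominator: v_19(116603/40) = 3. Step 2 — apply |x|_p = p^{-v_p(x)} = 19^{-3} = 1/6859.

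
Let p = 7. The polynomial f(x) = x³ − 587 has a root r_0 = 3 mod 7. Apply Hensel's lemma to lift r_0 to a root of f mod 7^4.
r_3 = 80 (mod 2401)

Hensel: r_{i+1} = r_i − f(r_i)/f′(r_i) mod 7^{i+2}, where f′(x) = 3x². Iterate:
  r_0 = 3 (mod 7)
  r_1 = 31 (mod 49)
  r_2 = 80 (mod 343)
  r_3 = 80 (mod 2401)
Final: r = 80 with f(r) ≡ 0 mod 7^4.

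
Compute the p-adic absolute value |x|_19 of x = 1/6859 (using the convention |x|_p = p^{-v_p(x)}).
|1/6859|_19 = 6859

Step 1 — compute v_19(x) by factoring powers of 19 out of the numerator and denominator: v_19(1/6859) = -3. Step 2 — apply |x|_p = p^{-v_p(x)} = 19^{3} = 6859.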